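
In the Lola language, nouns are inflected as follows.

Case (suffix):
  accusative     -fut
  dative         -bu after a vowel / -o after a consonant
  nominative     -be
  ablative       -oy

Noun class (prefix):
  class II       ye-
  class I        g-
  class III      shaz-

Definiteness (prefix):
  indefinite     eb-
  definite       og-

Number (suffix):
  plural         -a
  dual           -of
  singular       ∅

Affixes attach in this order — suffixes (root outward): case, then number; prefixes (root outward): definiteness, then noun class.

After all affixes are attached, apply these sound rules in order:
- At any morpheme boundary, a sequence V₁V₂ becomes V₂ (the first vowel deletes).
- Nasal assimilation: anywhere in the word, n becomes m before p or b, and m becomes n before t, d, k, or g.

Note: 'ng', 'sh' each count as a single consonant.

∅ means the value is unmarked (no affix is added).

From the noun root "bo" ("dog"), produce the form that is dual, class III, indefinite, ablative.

Attach definiteness indefinite eb- → ebbo.
Attach case ablative -oy → ebbooy.
Attach noun class class III shaz- → shazebbooy.
Attach number dual -of → shazebbooyof.
Apply vowel deletion: shazebbooyof → shazebboyof.
Nasal assimilation: no change.

shazebboyof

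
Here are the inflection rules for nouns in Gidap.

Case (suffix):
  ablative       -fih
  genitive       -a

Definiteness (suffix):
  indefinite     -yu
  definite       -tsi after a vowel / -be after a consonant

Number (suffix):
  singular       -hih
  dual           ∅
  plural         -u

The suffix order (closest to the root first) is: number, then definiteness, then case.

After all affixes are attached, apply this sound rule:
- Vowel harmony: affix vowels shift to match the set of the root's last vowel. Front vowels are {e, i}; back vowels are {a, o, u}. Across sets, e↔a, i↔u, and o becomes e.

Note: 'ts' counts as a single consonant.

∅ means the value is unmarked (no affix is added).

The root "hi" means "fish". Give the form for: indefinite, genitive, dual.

hiyie

number = dual: zero marking, form stays hi.
Attach definiteness indefinite -yu → hiyu.
Attach case genitive -a → hiyua.
Apply vowel harmony: hiyua → hiyie.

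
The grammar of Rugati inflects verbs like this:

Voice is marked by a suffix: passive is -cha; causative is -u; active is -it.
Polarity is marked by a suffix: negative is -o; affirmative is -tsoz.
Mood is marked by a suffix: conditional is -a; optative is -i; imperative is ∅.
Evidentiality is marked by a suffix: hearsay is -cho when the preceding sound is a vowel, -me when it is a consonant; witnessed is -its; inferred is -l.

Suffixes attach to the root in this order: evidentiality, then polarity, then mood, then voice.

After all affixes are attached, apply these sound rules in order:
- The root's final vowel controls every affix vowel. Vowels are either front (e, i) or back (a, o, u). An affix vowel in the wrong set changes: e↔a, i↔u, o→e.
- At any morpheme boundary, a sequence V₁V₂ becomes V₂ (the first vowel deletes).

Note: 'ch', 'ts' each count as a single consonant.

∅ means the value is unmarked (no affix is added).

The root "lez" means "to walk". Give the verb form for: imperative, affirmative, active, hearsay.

lezmetsezit

Attach evidentiality hearsay -me (after consonant 'z') → lezme.
Attach polarity affirmative -tsoz → lezmetsoz.
mood = imperative: zero marking, form stays lezmetsoz.
Attach voice active -it → lezmetsozit.
Apply vowel harmony: lezmetsozit → lezmetsezit.
Vowel deletion: no change.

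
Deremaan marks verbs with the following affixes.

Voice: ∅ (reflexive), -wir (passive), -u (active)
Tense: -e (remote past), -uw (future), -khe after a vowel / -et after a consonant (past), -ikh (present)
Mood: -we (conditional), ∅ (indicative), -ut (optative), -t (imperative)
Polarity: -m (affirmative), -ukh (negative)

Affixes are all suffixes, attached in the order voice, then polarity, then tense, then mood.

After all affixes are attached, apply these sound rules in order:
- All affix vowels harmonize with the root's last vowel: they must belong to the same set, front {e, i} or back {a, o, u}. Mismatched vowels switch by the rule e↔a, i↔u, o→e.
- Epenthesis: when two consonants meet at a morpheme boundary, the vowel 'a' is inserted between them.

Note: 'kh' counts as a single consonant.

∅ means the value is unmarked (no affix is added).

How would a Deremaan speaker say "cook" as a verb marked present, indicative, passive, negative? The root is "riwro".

Attach voice passive -wir → riwrowir.
Attach polarity negative -ukh → riwrowirukh.
Attach tense present -ikh → riwrowirukhikh.
mood = indicative: zero marking, form stays riwrowirukhikh.
Apply vowel harmony: riwrowirukhikh → riwrowurukhukh.
Epenthesis: no change.

riwrowurukhukh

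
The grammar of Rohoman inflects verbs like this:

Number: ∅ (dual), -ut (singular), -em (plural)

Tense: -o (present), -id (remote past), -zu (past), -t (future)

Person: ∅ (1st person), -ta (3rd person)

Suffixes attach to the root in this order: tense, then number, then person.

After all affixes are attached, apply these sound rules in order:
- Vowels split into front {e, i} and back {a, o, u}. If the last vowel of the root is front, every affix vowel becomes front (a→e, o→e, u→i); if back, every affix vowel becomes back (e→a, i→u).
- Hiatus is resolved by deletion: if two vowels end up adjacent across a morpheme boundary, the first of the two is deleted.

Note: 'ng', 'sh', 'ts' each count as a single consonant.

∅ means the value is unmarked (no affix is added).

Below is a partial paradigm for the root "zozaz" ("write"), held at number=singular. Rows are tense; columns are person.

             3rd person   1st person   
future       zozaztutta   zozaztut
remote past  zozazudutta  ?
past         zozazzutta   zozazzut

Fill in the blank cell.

zozazudut

Attach tense remote past -id → zozazid.
Attach number singular -ut → zozazidut.
person = 1st person: zero marking, form stays zozazidut.
Apply vowel harmony: zozazidut → zozazudut.
Vowel deletion: no change.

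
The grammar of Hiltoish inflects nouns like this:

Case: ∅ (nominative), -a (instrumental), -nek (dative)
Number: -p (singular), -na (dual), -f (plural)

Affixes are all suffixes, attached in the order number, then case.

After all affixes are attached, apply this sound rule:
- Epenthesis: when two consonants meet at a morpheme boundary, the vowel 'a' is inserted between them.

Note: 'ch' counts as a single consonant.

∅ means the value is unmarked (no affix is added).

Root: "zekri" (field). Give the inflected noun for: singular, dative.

zekripanek

Attach number singular -p → zekrip.
Attach case dative -nek → zekripnek.
Apply epenthesis: zekripnek → zekripanek.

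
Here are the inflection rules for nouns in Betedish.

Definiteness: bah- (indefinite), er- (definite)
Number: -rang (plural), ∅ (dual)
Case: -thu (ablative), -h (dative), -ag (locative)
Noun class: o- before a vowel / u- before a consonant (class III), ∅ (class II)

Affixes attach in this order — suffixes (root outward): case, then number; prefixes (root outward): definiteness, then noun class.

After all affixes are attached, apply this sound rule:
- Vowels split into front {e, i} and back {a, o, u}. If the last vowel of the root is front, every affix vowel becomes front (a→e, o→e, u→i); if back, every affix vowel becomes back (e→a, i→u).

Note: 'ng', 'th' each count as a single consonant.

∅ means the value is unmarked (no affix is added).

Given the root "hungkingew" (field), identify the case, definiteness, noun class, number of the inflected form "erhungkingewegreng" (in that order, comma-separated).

locative, definite, class II, plural

Segment: er-hungkingew-ag-rang.
case: -ag → locative.
definiteness: er- → definite.
noun class: ∅ → class II.
number: -rang → plural.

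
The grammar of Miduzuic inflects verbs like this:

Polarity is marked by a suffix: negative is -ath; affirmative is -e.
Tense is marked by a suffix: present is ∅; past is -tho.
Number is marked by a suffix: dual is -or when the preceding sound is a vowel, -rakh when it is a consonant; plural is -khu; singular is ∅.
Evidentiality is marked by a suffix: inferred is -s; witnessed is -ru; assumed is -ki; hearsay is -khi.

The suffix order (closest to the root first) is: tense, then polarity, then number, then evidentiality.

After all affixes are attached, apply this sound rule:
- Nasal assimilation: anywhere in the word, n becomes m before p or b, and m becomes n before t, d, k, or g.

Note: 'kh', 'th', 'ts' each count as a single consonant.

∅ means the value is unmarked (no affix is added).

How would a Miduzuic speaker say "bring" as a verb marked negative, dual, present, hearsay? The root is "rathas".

rathasathrakhkhi

tense = present: zero marking, form stays rathas.
Attach polarity negative -ath → rathasath.
Attach number dual -rakh (after consonant 'th') → rathasathrakh.
Attach evidentiality hearsay -khi → rathasathrakhkhi.
Nasal assimilation: no change.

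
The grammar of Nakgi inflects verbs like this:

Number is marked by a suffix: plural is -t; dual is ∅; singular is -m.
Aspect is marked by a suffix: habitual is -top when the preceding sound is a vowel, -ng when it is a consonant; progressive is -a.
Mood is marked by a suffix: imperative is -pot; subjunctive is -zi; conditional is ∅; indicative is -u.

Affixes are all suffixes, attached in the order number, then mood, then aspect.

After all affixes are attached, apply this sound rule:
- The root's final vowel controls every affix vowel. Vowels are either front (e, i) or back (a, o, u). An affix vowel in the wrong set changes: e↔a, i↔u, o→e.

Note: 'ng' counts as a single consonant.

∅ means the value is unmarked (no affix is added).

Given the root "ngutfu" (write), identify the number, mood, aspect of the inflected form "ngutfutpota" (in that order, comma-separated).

Segment: ngutfu-t-pot-a.
number: -t → plural.
mood: -pot → imperative.
aspect: -a → progressive.

plural, imperative, progressive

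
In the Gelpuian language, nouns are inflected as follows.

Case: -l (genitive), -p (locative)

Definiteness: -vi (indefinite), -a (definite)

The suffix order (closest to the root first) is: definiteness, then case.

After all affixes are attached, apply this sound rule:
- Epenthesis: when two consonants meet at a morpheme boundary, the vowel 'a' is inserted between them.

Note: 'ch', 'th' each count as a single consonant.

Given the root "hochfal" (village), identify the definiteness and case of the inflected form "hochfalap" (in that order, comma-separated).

definite, locative

Segment: hochfal-a-p.
definiteness: -a → definite.
case: -p → locative.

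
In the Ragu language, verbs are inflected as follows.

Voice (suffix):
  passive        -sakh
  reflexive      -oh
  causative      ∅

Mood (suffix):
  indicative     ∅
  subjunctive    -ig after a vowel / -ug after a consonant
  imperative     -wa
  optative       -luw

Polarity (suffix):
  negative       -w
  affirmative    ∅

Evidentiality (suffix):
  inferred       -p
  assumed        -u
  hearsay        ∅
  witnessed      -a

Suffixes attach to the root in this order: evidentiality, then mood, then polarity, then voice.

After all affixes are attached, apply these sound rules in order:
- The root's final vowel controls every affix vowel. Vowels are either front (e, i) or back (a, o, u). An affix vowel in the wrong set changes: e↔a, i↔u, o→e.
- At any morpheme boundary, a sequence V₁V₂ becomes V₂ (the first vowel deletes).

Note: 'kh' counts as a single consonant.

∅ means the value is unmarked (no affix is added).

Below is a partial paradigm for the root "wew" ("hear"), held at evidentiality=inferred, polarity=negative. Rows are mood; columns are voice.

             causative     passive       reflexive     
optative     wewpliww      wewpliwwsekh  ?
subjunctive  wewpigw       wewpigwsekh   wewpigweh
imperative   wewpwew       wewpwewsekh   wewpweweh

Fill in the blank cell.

wewpliwweh

Attach evidentiality inferred -p → wewp.
Attach mood optative -luw → wewpluw.
Attach polarity negative -w → wewpluww.
Attach voice reflexive -oh → wewpluwwoh.
Apply vowel harmony: wewpluwwoh → wewpliwweh.
Vowel deletion: no change.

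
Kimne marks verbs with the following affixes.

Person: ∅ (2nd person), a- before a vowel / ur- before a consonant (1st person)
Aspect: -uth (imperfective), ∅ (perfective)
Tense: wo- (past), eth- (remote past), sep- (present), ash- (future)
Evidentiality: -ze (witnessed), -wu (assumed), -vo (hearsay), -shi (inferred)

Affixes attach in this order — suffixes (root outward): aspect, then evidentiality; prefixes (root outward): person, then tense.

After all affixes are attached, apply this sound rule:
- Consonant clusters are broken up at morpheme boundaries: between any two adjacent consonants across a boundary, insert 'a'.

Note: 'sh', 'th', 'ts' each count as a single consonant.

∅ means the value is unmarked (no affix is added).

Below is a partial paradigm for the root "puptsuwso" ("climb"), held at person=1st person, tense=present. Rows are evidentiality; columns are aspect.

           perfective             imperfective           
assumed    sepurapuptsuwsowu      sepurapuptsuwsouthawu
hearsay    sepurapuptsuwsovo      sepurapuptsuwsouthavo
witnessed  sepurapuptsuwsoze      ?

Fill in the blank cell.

sepurapuptsuwsouthaze

Attach aspect imperfective -uth → puptsuwsouth.
Attach person 1st person ur- (before consonant 'p') → urpuptsuwsouth.
Attach tense present sep- → sepurpuptsuwsouth.
Attach evidentiality witnessed -ze → sepurpuptsuwsouthze.
Apply epenthesis: sepurpuptsuwsouthze → sepurapuptsuwsouthaze.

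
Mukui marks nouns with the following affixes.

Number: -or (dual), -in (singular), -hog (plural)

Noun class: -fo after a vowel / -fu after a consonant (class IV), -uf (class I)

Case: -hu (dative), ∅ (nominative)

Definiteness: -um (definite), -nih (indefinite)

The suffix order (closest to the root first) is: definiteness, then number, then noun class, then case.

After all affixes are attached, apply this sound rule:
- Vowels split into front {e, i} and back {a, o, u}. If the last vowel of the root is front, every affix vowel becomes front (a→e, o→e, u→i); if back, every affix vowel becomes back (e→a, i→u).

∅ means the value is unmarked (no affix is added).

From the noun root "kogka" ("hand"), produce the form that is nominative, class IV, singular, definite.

Attach definiteness definite -um → kogkaum.
Attach number singular -in → kogkaumin.
Attach noun class class IV -fu (after consonant 'n') → kogkauminfu.
case = nominative: zero marking, form stays kogkauminfu.
Apply vowel harmony: kogkauminfu → kogkaumunfu.

kogkaumunfu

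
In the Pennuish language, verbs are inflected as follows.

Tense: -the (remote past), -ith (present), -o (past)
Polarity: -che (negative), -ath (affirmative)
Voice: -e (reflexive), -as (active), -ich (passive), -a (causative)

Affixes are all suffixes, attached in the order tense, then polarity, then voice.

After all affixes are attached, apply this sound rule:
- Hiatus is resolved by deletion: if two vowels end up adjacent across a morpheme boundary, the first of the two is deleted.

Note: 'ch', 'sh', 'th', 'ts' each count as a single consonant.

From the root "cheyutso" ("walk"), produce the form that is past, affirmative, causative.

Attach tense past -o → cheyutsoo.
Attach polarity affirmative -ath → cheyutsooath.
Attach voice causative -a → cheyutsooatha.
Apply vowel deletion: cheyutsooatha → cheyutsatha.

cheyutsatha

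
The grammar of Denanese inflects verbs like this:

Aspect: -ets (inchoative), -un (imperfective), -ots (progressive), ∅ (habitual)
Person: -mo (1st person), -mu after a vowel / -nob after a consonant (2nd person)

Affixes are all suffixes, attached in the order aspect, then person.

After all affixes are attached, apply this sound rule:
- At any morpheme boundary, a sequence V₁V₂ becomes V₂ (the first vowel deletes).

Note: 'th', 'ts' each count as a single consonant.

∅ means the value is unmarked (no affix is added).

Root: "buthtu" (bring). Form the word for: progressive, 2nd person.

buthtotsnob

Attach aspect progressive -ots → buthtuots.
Attach person 2nd person -nob (after consonant 'ts') → buthtuotsnob.
Apply vowel deletion: buthtuotsnob → buthtotsnob.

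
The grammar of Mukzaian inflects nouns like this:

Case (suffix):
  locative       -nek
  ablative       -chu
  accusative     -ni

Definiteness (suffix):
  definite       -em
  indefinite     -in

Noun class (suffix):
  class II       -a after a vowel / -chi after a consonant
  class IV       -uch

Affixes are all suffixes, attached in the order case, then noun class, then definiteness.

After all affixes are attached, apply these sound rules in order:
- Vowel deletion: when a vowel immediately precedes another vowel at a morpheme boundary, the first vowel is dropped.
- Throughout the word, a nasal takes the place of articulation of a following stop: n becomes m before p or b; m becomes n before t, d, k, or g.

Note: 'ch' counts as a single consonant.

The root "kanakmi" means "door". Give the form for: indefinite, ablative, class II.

Attach case ablative -chu → kanakmichu.
Attach noun class class II -a (after vowel 'u') → kanakmichua.
Attach definiteness indefinite -in → kanakmichuain.
Apply vowel deletion: kanakmichuain → kanakmichin.
Nasal assimilation: no change.

kanakmichin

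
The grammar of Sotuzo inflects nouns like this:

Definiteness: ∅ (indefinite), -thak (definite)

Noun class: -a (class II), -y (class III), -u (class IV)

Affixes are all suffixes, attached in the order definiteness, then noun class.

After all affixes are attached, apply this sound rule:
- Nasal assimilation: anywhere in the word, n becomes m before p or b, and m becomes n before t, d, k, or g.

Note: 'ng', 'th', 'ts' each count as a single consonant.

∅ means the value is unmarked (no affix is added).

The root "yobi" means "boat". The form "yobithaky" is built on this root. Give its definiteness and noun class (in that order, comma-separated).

definite, class III

Segment: yobi-thak-y.
definiteness: -thak → definite.
noun class: -y → class III.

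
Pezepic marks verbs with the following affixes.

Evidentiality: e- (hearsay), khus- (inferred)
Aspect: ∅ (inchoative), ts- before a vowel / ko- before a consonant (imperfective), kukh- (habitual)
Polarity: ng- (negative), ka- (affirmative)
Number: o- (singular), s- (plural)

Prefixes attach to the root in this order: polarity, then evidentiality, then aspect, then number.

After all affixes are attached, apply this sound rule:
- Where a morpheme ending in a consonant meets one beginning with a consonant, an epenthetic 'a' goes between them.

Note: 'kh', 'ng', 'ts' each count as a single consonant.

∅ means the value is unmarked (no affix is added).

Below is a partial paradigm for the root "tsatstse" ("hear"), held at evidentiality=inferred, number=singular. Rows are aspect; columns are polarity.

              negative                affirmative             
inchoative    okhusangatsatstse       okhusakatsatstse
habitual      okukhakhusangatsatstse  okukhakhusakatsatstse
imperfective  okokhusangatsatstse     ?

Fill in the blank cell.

Attach polarity affirmative ka- → katsatstse.
Attach evidentiality inferred khus- → khuskatsatstse.
Attach aspect imperfective ko- (before consonant 'kh') → kokhuskatsatstse.
Attach number singular o- → okokhuskatsatstse.
Apply epenthesis: okokhuskatsatstse → okokhusakatsatstse.

okokhusakatsatstse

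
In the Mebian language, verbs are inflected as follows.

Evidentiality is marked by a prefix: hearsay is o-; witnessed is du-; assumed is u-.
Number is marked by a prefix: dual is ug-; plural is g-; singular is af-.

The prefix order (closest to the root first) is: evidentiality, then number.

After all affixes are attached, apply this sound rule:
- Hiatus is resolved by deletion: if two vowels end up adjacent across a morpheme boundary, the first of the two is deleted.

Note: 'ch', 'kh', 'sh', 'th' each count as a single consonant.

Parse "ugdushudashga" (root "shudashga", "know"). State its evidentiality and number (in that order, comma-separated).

Segment: ug-du-shudashga.
evidentiality: du- → witnessed.
number: ug- → dual.

witnessed, dual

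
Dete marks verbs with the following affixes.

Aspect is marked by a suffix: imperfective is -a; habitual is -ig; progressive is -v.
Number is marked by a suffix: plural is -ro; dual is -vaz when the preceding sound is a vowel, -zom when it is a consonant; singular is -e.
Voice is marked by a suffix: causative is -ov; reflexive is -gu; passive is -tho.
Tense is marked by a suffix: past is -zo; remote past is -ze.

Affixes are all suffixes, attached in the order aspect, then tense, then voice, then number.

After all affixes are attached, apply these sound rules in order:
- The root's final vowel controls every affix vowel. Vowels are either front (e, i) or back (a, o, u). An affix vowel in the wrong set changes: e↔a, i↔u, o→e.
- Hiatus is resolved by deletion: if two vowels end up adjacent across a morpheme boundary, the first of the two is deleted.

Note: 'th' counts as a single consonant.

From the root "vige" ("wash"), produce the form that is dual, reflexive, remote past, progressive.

vigevzegivez

Attach aspect progressive -v → vigev.
Attach tense remote past -ze → vigevze.
Attach voice reflexive -gu → vigevzegu.
Attach number dual -vaz (after vowel 'u') → vigevzeguvaz.
Apply vowel harmony: vigevzeguvaz → vigevzegivez.
Vowel deletion: no change.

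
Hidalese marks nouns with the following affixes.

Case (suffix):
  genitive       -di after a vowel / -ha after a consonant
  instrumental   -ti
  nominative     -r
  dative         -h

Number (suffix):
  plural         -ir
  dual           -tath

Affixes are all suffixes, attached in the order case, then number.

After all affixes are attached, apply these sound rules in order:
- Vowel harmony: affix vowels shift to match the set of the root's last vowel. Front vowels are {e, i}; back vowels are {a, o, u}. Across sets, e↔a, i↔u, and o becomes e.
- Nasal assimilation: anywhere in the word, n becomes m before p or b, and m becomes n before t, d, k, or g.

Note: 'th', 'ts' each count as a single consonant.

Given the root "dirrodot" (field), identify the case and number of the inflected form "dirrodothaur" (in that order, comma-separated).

genitive, plural

Segment: dirrodot-ha-ir.
case: -di/ha → genitive.
number: -ir → plural.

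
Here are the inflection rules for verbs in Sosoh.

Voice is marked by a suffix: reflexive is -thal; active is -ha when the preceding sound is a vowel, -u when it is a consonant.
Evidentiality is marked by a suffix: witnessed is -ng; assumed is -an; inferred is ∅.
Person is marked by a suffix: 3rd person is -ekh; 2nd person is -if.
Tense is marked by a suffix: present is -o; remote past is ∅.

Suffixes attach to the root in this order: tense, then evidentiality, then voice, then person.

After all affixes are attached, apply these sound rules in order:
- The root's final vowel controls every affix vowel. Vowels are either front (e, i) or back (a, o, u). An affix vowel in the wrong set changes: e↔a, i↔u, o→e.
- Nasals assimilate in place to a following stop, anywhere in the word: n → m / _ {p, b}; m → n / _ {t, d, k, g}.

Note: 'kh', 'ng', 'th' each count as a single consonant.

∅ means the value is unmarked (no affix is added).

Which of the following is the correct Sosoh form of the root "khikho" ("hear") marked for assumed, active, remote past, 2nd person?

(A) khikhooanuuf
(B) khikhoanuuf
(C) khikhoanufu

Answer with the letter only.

tense = remote past: zero marking, form stays khikho.
Attach evidentiality assumed -an → khikhoan.
Attach voice active -u (after consonant 'n') → khikhoanu.
Attach person 2nd person -if → khikhoanuif.
Apply vowel harmony: khikhoanuif → khikhoanuuf.
Nasal assimilation: no change.
So the correct form is khikhoanuuf, option (B).
(C) khikhoanufu is wrong: it has the affixes in the wrong order.
(A) khikhooanuuf is wrong: it uses present instead of remote past for tense.

B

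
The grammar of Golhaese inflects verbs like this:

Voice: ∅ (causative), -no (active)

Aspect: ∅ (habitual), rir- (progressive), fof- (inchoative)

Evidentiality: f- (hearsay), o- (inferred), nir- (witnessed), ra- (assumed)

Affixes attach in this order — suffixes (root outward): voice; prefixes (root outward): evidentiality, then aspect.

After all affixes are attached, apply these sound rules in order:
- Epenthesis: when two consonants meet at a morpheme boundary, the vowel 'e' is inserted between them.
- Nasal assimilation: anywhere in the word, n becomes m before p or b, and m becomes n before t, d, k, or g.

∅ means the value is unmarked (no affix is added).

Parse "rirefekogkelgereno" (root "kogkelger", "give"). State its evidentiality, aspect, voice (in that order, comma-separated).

hearsay, progressive, active

Segment: rir-f-kogkelger-no.
evidentiality: f- → hearsay.
aspect: rir- → progressive.
voice: -no → active.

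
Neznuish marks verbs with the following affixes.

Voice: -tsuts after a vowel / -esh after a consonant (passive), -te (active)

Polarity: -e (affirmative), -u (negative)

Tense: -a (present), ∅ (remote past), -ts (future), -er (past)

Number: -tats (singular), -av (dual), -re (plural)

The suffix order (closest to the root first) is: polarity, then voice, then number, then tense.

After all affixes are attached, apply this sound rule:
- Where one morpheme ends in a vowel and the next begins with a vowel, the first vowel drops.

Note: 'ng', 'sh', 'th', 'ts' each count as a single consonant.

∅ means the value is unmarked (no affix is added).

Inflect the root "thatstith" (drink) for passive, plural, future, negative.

thatstithutsutsrets

Attach polarity negative -u → thatstithu.
Attach voice passive -tsuts (after vowel 'u') → thatstithutsuts.
Attach number plural -re → thatstithutsutsre.
Attach tense future -ts → thatstithutsutsrets.
Vowel deletion: no change.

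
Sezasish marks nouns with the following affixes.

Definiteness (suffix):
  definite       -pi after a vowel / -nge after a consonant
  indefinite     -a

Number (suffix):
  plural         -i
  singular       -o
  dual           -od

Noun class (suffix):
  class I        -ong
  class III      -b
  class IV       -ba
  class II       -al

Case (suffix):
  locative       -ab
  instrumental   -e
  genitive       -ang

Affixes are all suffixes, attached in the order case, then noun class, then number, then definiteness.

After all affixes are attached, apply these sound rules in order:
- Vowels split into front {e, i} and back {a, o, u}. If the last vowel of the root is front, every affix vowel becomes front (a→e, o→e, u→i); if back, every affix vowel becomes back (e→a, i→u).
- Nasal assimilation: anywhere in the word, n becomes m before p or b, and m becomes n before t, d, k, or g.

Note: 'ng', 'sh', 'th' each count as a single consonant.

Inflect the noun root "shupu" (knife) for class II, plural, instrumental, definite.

shupuaalupu

Attach case instrumental -e → shupue.
Attach noun class class II -al → shupueal.
Attach number plural -i → shupueali.
Attach definiteness definite -pi (after vowel 'i') → shupuealipi.
Apply vowel harmony: shupuealipi → shupuaalupu.
Nasal assimilation: no change.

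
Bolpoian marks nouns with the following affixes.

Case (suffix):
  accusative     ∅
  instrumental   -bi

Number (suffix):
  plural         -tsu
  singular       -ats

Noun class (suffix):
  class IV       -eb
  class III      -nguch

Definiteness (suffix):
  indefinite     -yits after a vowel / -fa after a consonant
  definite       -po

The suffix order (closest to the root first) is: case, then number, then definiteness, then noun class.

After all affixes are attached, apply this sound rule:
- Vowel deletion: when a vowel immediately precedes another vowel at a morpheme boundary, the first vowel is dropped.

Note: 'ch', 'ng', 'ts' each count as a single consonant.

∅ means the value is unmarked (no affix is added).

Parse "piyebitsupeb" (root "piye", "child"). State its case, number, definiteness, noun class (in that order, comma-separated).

instrumental, plural, definite, class IV

Segment: piye-bi-tsu-po-eb.
case: -bi → instrumental.
number: -tsu → plural.
definiteness: -po → definite.
noun class: -eb → class IV.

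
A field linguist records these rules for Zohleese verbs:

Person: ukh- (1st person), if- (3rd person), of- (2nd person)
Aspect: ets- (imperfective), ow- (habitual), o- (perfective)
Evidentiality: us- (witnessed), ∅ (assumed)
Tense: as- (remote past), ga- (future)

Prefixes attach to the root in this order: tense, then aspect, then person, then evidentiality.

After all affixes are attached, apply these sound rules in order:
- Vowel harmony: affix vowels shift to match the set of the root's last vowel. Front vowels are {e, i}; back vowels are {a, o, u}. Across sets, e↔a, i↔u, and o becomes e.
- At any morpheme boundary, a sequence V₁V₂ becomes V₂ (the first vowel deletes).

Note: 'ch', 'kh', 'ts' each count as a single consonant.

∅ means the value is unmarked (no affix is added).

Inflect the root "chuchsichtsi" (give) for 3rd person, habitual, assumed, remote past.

Attach tense remote past as- → aschuchsichtsi.
Attach aspect habitual ow- → owaschuchsichtsi.
Attach person 3rd person if- → ifowaschuchsichtsi.
evidentiality = assumed: zero marking, form stays ifowaschuchsichtsi.
Apply vowel harmony: ifowaschuchsichtsi → ifeweschuchsichtsi.
Vowel deletion: no change.

ifeweschuchsichtsi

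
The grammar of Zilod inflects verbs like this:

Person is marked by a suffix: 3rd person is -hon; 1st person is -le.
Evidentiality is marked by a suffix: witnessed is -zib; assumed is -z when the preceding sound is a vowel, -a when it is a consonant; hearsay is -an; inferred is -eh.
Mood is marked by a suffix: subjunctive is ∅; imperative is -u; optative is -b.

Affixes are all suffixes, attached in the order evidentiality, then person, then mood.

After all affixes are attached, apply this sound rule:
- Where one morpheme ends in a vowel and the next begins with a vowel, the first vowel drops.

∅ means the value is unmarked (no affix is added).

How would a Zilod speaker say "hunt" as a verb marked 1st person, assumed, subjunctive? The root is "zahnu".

Attach evidentiality assumed -z (after vowel 'u') → zahnuz.
Attach person 1st person -le → zahnuzle.
mood = subjunctive: zero marking, form stays zahnuzle.
Vowel deletion: no change.

zahnuzle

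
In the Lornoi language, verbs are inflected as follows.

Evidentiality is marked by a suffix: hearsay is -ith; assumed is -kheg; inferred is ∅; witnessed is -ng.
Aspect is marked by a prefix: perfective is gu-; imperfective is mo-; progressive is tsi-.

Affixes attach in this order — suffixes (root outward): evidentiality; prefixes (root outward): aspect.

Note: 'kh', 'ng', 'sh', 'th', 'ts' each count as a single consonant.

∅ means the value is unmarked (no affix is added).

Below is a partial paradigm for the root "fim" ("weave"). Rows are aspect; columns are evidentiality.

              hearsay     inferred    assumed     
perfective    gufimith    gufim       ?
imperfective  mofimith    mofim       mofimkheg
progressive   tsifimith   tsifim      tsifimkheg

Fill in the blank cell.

Attach evidentiality assumed -kheg → fimkheg.
Attach aspect perfective gu- → gufimkheg.

gufimkheg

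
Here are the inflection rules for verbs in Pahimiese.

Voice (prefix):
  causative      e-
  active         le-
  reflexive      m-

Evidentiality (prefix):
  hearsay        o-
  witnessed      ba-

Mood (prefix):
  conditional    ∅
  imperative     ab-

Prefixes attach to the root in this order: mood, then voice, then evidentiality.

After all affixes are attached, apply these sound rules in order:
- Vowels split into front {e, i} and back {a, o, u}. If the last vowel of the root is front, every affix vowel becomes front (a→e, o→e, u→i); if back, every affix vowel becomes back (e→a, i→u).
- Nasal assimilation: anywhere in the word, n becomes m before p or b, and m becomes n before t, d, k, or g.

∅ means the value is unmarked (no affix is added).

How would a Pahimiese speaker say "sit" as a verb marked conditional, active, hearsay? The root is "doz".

oladoz

mood = conditional: zero marking, form stays doz.
Attach voice active le- → ledoz.
Attach evidentiality hearsay o- → oledoz.
Apply vowel harmony: oledoz → oladoz.
Nasal assimilation: no change.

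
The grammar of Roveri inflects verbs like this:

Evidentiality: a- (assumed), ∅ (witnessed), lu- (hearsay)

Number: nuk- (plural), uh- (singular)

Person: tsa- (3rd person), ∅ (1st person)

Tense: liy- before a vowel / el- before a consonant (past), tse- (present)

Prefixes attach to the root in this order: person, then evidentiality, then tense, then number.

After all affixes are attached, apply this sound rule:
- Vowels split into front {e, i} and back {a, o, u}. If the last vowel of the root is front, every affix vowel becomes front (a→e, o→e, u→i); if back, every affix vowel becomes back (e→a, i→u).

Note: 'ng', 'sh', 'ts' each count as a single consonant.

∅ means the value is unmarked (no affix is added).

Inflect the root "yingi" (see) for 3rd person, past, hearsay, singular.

ihellitseyingi

Attach person 3rd person tsa- → tsayingi.
Attach evidentiality hearsay lu- → lutsayingi.
Attach tense past el- (before consonant 'l') → ellutsayingi.
Attach number singular uh- → uhellutsayingi.
Apply vowel harmony: uhellutsayingi → ihellitseyingi.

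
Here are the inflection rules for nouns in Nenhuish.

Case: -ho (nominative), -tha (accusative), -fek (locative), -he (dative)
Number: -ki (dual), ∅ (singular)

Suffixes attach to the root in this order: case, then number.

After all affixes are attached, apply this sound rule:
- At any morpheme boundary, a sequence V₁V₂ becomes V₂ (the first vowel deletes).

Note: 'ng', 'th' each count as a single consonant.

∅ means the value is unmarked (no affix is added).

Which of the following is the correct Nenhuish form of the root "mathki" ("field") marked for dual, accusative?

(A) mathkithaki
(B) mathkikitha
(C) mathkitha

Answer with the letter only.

A

Attach case accusative -tha → mathkitha.
Attach number dual -ki → mathkithaki.
Vowel deletion: no change.
So the correct form is mathkithaki, option (A).
(B) mathkikitha is wrong: it has the affixes in the wrong order.
(C) mathkitha is wrong: it uses singular instead of dual for number.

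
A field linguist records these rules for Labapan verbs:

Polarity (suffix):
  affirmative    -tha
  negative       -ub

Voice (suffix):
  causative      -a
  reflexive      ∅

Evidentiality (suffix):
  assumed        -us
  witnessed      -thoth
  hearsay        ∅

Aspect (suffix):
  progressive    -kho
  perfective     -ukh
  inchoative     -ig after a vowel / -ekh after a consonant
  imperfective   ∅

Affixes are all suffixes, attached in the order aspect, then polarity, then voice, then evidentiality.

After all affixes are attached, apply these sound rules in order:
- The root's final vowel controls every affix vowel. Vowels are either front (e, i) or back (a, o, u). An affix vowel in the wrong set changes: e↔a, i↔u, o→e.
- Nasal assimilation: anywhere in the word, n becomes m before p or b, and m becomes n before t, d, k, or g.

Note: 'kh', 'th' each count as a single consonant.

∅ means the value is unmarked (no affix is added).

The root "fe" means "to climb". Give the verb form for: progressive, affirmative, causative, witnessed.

fekhetheetheth

Attach aspect progressive -kho → fekho.
Attach polarity affirmative -tha → fekhotha.
Attach voice causative -a → fekhothaa.
Attach evidentiality witnessed -thoth → fekhothaathoth.
Apply vowel harmony: fekhothaathoth → fekhetheetheth.
Nasal assimilation: no change.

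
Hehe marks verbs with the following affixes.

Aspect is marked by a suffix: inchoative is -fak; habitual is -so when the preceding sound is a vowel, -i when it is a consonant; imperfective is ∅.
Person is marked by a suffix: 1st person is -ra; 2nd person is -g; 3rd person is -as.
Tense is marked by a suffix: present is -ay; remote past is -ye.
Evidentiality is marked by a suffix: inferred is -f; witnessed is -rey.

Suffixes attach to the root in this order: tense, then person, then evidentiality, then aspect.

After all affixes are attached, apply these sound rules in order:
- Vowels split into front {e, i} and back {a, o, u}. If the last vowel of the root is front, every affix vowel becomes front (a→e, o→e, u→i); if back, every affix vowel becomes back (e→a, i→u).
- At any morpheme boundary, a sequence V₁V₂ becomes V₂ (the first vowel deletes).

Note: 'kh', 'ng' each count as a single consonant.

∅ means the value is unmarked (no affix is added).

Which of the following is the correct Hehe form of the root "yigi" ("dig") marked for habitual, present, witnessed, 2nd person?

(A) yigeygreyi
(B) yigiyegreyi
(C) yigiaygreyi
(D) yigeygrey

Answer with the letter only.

Attach tense present -ay → yigiay.
Attach person 2nd person -g → yigiayg.
Attach evidentiality witnessed -rey → yigiaygrey.
Attach aspect habitual -i (after consonant 'y') → yigiaygreyi.
Apply vowel harmony: yigiaygreyi → yigieygreyi.
Apply vowel deletion: yigieygreyi → yigeygreyi.
So the correct form is yigeygreyi, option (A).
(B) yigiyegreyi is wrong: it uses remote past instead of present for tense.
(D) yigeygrey is wrong: it uses imperfective instead of habitual for aspect.
(C) yigiaygreyi is wrong: it fails to apply the sound rule(s).

A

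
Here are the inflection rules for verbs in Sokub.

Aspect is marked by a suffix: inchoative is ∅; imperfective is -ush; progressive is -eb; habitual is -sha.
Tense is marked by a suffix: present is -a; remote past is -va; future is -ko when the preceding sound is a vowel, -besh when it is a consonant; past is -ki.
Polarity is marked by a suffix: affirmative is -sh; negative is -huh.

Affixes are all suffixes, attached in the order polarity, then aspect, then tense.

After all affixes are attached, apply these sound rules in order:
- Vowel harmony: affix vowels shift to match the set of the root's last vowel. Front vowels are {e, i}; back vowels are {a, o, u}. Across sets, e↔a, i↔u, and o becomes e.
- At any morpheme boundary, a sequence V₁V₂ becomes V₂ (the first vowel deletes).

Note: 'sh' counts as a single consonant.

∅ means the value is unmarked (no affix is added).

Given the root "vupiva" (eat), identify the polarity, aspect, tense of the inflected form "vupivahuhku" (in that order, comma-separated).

negative, inchoative, past

Segment: vupiva-huh-ki.
polarity: -huh → negative.
aspect: ∅ → inchoative.
tense: -ki → past.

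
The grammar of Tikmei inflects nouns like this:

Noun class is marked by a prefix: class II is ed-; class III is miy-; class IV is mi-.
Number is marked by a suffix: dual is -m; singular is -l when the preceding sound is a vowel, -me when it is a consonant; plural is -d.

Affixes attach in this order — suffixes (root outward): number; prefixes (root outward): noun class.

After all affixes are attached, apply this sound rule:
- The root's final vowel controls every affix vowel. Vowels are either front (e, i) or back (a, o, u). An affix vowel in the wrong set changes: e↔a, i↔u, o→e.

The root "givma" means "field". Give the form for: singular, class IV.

Attach number singular -l (after vowel 'a') → givmal.
Attach noun class class IV mi- → migivmal.
Apply vowel harmony: migivmal → mugivmal.

mugivmal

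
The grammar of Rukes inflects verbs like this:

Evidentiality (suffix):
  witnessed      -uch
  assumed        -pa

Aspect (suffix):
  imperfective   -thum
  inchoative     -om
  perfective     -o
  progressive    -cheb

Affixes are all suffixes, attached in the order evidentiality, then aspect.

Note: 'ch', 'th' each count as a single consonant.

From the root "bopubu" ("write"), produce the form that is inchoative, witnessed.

bopubuuchom

Attach evidentiality witnessed -uch → bopubuuch.
Attach aspect inchoative -om → bopubuuchom.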